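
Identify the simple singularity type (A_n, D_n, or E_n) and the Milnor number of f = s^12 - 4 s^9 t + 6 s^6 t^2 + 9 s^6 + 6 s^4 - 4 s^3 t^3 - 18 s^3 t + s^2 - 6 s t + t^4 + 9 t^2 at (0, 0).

The Hessian of f at 0 is [[2, -6], [-6, 18]] with rank 1, so corank 1. A Groebner basis of the Jacobian ideal J(f) in C{s,t} is {t^3, s - 3*t}; counting standard monomials gives mu = 3. Corank 1: A-series; mu = 3 gives A_3.

Type A_{3}, Milnor number mu = 3.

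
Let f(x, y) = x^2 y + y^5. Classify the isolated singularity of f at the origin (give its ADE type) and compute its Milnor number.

The Hessian of f at 0 has rank 0. Corank 2; j^3 = x^2*y has shape L^2 M (L != M), so D-series; mu = 6 gives D_6.

Type D_6, Milnor number mu = 6.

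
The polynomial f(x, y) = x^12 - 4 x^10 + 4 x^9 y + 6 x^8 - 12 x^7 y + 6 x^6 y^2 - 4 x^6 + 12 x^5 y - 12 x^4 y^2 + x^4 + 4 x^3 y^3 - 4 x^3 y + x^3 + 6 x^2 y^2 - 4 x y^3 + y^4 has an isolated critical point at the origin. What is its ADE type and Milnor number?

Type E_6, Milnor number mu = 6.

The Hessian of f at 0 is [[0, 0], [0, 0]] with rank 0, so corank 2. A Groebner basis of the Jacobian ideal J(f) in C{x,y} is {y^4, x*y^2 - y^3/3, x^2}; counting standard monomials gives mu = 6. Corank 2; j^3 = x^3 is a perfect cube, so E-series; the 4-jet and mu = 6 give E_6.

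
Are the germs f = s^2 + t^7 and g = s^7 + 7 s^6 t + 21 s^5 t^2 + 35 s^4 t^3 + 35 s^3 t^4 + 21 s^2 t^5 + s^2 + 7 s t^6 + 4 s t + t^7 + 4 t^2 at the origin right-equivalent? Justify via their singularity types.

Yes.

The Hessian of f at 0 is [[2, 0], [0, 0]] with rank 1, so corank 1. A Groebner basis of the Jacobian ideal J(f) in C{s,t} is {t^6, s}; counting standard monomials gives mu = 6. Corank 1: A-series; mu = 6 gives A_6. The Hessian of g at 0 is [[2, 4], [4, 8]] with rank 1, so corank 1. A Groebner basis of the Jacobian ideal J(g) in C{s,t} is {t^6, s + 2*t}; counting standard monomials gives mu = 6. Corank 1: A-series; mu = 6 gives A_6. Both have type A_6, hence right-equivalent.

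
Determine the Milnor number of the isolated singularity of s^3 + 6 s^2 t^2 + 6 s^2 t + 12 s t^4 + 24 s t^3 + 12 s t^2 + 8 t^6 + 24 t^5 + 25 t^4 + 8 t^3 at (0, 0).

6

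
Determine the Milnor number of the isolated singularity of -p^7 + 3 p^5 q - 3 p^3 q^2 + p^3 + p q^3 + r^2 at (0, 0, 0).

The Hessian of f at 0 has rank 1. Corank 2; j^3 = p^3 is a perfect cube, so E-series; the 4-jet and mu = 7 give E_7.

7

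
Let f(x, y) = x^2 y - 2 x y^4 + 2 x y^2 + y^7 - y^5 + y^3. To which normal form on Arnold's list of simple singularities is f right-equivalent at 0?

D_{6}

The Hessian of f at 0 has rank 0. Corank 2; j^3 = y*(x + y)^2 has shape L^2 M (L != M), so D-series; mu = 6 gives D_6.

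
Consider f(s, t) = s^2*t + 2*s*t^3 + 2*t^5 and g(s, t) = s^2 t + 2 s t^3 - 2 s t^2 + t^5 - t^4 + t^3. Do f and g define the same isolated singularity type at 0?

The Hessian of f at 0 is [[0, 0], [0, 0]] with rank 0, so corank 2. A Groebner basis of the Jacobian ideal J(f) in C{s,t} is {s^3, s^2*t, -s^2/4 + s*t^2, s*t + t^3}; counting standard monomials gives mu = 6. Corank 2; j^3 = s^2*t has shape L^2 M (L != M), so D-series; mu = 6 gives D_6. The Hessian of g at 0 is [[0, 0], [0, 0]] with rank 0, so corank 2. A Groebner basis of the Jacobian ideal J(g) in C{s,t} is {s*t^2 + s*t - t^2, s*t + t^3 - t^2, s^2 - 6*s*t + 5*t^2}; counting standard monomials gives mu = 5. Corank 2; j^3 = t*(s - t)^2 has shape L^2 M (L != M), so D-series; mu = 5 gives D_5. f is D_6 but g is D_5, hence not right-equivalent.

No.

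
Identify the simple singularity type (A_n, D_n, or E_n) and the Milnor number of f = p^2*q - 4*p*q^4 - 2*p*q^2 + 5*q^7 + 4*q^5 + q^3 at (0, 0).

Type D_8, Milnor number mu = 8.

The Hessian of f at 0 has rank 0. Corank 2; j^3 = q*(p - q)^2 has shape L^2 M (L != M), so D-series; mu = 8 gives D_8.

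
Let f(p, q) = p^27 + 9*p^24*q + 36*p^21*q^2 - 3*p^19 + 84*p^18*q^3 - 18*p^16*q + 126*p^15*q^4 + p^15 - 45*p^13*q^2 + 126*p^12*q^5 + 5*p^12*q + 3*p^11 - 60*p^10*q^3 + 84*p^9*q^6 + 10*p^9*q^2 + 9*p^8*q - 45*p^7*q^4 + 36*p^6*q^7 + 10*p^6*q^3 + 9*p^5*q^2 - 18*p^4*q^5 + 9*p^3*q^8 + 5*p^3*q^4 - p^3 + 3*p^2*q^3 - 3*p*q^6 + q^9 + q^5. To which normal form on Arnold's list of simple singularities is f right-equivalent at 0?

E_8

The Hessian of f at 0 has rank 0. Corank 2; j^3 = -p^3 is a perfect cube, so E-series; the 5-jet and mu = 8 give E_8.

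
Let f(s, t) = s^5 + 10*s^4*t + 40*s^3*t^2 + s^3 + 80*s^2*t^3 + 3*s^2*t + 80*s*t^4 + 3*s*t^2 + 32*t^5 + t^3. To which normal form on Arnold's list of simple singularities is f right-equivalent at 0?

The Hessian of f at 0 is [[0, 0], [0, 0]] with rank 0, so corank 2. A Groebner basis of the Jacobian ideal J(f) in C{s,t} is {t^5, s*t^3 + 5*t^4/4, s^2 + 2*s*t + t^2}; counting standard monomials gives mu = 8. Corank 2; j^3 = (s + t)^3 is a perfect cube, so E-series; the 5-jet and mu = 8 give E_8.

E_{8}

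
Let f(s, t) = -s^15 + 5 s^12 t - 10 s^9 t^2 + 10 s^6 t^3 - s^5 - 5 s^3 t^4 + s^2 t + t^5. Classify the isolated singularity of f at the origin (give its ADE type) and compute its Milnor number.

Type D6, Milnor number mu = 6.

The Hessian of f at 0 is [[0, 0], [0, 0]] with rank 0, so corank 2. A Groebner basis of the Jacobian ideal J(f) in C{s,t} is {s^2/5 + t^4, s^3, s*t}; counting standard monomials gives mu = 6. Corank 2; j^3 = s^2*t has shape L^2 M (L != M), so D-series; mu = 6 gives D_6.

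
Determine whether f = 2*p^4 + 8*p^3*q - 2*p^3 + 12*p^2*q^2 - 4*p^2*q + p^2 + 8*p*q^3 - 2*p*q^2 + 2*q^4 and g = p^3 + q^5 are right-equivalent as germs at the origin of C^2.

No.

The Hessian of f at 0 is [[2, 0], [0, 0]] with rank 1, so corank 1. A Groebner basis of the Jacobian ideal J(f) in C{p,q} is {p^2, p*q, -p + q^2}; counting standard monomials gives mu = 3. Corank 1: A-series; mu = 3 gives A_3. The Hessian of g at 0 is [[0, 0], [0, 0]] with rank 0, so corank 2. A Groebner basis of the Jacobian ideal J(g) in C{p,q} is {q^4, p^2}; counting standard monomials gives mu = 8. Corank 2; j^3 = p^3 is a perfect cube, so E-series; the 5-jet and mu = 8 give E_8. f is A_3 but g is E_8, hence not right-equivalent.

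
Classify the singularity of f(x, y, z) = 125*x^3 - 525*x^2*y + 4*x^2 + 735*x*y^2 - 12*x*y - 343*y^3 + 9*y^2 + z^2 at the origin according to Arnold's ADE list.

A_2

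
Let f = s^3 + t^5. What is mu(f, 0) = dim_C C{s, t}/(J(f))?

8

The Hessian of f at 0 has rank 0. Corank 2; j^3 = s^3 is a perfect cube, so E-series; the 5-jet and mu = 8 give E_8.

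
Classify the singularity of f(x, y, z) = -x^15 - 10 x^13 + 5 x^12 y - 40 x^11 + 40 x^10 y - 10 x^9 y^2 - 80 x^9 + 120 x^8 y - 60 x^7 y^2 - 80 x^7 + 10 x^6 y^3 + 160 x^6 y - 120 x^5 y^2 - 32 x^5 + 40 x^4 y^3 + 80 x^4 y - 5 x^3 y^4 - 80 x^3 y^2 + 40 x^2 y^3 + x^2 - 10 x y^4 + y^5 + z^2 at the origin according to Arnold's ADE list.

The Hessian of f at 0 is [[2, 0, 0], [0, 0, 0], [0, 0, 2]] with rank 2, so corank 1. A Groebner basis of the Jacobian ideal J(f) in C{x,y,z} is {y^4, x, z}; counting standard monomials gives mu = 4. Corank 1: A-series; mu = 4 gives A_4.

A_4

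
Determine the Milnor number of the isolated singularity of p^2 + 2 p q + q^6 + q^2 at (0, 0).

The Hessian of f at 0 has rank 1. Corank 1: A-series; mu = 5 gives A_5.

5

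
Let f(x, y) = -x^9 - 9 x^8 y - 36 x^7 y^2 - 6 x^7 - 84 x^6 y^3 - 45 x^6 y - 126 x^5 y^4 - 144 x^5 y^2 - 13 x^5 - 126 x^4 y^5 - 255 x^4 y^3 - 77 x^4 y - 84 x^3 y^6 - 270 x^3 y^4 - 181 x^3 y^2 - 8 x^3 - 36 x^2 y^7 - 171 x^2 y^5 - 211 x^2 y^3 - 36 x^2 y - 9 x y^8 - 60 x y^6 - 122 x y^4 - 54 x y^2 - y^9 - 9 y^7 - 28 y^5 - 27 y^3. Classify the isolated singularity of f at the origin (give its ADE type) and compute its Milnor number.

The Hessian of f at 0 has rank 0. Corank 2; j^3 = -(2*x + 3*y)^3 is a perfect cube, so E-series; the 5-jet and mu = 8 give E_8.

Type E_8, Milnor number mu = 8.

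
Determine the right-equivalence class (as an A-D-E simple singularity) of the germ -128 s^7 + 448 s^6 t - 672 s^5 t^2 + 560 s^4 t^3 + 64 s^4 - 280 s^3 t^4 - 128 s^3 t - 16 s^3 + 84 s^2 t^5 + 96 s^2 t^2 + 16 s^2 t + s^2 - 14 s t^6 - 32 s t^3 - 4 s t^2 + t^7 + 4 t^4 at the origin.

A_6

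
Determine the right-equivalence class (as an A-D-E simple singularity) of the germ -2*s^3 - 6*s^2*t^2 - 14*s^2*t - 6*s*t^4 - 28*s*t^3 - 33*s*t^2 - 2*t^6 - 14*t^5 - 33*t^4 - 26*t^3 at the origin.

D_4

The Hessian of f at 0 has rank 0. Corank 2; j^3 = -(s + 2*t)*(2*s^2 + 10*s*t + 13*t^2) splits into three distinct lines over C (the quadratic factor has nonzero discriminant), so D_4.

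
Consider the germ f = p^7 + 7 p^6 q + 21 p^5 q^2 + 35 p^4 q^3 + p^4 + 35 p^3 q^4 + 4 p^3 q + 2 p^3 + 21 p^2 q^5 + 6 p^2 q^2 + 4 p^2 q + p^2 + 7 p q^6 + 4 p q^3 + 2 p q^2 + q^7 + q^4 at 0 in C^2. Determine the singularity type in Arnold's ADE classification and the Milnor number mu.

Type A_6, Milnor number mu = 6.

The Hessian of f at 0 has rank 1. Corank 1: A-series; mu = 6 gives A_6.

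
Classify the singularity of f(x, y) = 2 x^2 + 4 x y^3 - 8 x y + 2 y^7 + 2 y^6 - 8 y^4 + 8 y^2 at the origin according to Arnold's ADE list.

The Hessian of f at 0 has rank 1. Corank 1: A-series; mu = 6 gives A_6.

A_{6}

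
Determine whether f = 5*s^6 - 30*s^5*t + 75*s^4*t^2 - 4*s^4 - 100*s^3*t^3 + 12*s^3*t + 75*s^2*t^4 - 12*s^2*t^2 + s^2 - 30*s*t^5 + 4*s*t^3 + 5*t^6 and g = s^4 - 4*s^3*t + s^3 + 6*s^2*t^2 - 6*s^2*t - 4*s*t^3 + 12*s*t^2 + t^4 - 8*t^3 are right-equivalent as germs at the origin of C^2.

No.

The Hessian of f at 0 is [[2, 0], [0, 0]] with rank 1, so corank 1. A Groebner basis of the Jacobian ideal J(f) in C{s,t} is {s*t^2, s/2 + t^3, s^2}; counting standard monomials gives mu = 5. Corank 1: A-series; mu = 5 gives A_5. The Hessian of g at 0 is [[0, 0], [0, 0]] with rank 0, so corank 2. A Groebner basis of the Jacobian ideal J(g) in C{s,t} is {t^4, s*t^2 - 5*t^3/3, s^2 - 4*s*t + 4*t^2}; counting standard monomials gives mu = 6. Corank 2; j^3 = (s - 2*t)^3 is a perfect cube, so E-series; the 4-jet and mu = 6 give E_6. f is A_5 but g is E_6, hence not right-equivalent.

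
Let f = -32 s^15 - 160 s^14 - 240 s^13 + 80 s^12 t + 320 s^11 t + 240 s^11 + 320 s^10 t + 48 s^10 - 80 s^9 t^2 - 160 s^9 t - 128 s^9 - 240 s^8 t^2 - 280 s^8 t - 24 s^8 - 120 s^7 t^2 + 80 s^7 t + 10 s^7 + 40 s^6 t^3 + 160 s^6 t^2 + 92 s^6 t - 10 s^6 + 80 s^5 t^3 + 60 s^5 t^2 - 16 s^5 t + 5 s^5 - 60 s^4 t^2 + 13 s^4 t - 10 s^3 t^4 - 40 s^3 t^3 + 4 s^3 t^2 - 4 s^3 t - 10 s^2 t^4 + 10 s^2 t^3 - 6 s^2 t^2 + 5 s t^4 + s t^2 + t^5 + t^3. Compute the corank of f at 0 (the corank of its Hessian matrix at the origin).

2

Hessian at 0 has rank 0.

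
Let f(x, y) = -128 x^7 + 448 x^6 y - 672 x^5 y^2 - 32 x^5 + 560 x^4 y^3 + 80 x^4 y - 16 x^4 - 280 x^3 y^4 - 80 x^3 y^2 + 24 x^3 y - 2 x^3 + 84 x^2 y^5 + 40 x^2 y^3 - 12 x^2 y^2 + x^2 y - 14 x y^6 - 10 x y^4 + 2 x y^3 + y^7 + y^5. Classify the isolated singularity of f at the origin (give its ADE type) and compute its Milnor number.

Type D_8, Milnor number mu = 8.

The Hessian of f at 0 has rank 0. Corank 2; j^3 = -x^2*(2*x - y) has shape L^2 M (L != M), so D-series; mu = 8 gives D_8.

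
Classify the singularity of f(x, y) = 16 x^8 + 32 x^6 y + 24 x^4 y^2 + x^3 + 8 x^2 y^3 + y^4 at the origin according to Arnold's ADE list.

E6

The Hessian of f at 0 has rank 0. Corank 2; j^3 = x^3 is a perfect cube, so E-series; the 4-jet and mu = 6 give E_6.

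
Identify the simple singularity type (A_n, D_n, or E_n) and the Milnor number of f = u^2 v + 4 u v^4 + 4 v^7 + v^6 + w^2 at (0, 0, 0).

The Hessian of f at 0 has rank 1. Corank 2; j^3 = u^2*v has shape L^2 M (L != M), so D-series; mu = 7 gives D_7.

Type D_{7}, Milnor number mu = 7.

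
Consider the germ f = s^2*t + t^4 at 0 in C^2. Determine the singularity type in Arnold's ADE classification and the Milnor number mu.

Type D_{5}, Milnor number mu = 5.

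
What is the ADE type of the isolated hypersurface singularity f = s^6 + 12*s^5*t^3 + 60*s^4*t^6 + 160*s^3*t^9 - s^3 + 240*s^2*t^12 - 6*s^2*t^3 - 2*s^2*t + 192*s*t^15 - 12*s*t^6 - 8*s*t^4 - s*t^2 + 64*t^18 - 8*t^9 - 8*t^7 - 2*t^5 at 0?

The Hessian of f at 0 is [[0, 0], [0, 0]] with rank 0, so corank 2. A Groebner basis of the Jacobian ideal J(f) in C{s,t} is {-s^2/2 - s*t/2 + t^4, s^3 - s^2 - 2*s*t + t^3 - t^2, s^2*t + 2*s^2/3 + 4*s*t/3 - t^3 + 2*t^2/3, -s^2/3 + s*t^2 - 2*s*t/3 + t^3 - t^2/3}; counting standard monomials gives mu = 7. Corank 2; j^3 = -s*(s + t)^2 has shape L^2 M (L != M), so D-series; mu = 7 gives D_7.

D7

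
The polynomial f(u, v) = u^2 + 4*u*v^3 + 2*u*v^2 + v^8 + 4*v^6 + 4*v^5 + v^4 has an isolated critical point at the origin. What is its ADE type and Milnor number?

The Hessian of f at 0 is [[2, 0], [0, 0]] with rank 1, so corank 1. A Groebner basis of the Jacobian ideal J(f) in C{u,v} is {u^3 + u^2/4 + u*v^2/2 - u*v/8 + u/16 + v^2/16, u^2*v - u^2 - 3*u*v^2/2 + u*v/4 - u/8 - v^2/8, u/2 + v^3 + v^2/2}; counting standard monomials gives mu = 7. Corank 1: A-series; mu = 7 gives A_7.

Type A7, Milnor number mu = 7.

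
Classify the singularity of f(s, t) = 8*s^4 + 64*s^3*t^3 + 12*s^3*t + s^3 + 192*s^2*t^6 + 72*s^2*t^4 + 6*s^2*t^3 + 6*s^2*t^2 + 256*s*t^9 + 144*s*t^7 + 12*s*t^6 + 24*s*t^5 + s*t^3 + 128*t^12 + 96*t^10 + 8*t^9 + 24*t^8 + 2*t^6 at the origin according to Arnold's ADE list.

E_7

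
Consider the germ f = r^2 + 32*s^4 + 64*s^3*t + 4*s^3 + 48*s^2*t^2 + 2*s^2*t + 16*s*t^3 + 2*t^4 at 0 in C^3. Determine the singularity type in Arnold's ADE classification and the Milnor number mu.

The Hessian of f at 0 is [[0, 0, 0], [0, 0, 0], [0, 0, 2]] with rank 1, so corank 2. A Groebner basis of the Jacobian ideal J(f) in C{s,t,r} is {s*t^2, -s*t/8 + t^3, s^2 + s*t/2, r}; counting standard monomials gives mu = 5. Corank 2; j^3 = 2*s^2*(2*s + t) has shape L^2 M (L != M), so D-series; mu = 5 gives D_5.

Type D_{5}, Milnor number mu = 5.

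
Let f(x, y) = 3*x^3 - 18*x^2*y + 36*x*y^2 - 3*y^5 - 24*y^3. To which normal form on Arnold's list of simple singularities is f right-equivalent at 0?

The Hessian of f at 0 has rank 0. Corank 2; j^3 = 3*(x - 2*y)^3 is a perfect cube, so E-series; the 5-jet and mu = 8 give E_8.

E_{8}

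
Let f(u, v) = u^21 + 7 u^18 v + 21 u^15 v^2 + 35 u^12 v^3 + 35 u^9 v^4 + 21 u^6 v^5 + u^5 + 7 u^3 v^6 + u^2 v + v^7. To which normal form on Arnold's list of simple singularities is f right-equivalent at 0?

D_{8}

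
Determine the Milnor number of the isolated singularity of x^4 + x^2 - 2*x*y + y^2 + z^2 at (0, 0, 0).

3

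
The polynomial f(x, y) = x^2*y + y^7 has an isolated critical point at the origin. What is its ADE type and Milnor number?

The Hessian of f at 0 is [[0, 0], [0, 0]] with rank 0, so corank 2. A Groebner basis of the Jacobian ideal J(f) in C{x,y} is {x^2/7 + y^6, x^3, x*y}; counting standard monomials gives mu = 8. Corank 2; j^3 = x^2*y has shape L^2 M (L != M), so D-series; mu = 8 gives D_8.

Type D_{8}, Milnor number mu = 8.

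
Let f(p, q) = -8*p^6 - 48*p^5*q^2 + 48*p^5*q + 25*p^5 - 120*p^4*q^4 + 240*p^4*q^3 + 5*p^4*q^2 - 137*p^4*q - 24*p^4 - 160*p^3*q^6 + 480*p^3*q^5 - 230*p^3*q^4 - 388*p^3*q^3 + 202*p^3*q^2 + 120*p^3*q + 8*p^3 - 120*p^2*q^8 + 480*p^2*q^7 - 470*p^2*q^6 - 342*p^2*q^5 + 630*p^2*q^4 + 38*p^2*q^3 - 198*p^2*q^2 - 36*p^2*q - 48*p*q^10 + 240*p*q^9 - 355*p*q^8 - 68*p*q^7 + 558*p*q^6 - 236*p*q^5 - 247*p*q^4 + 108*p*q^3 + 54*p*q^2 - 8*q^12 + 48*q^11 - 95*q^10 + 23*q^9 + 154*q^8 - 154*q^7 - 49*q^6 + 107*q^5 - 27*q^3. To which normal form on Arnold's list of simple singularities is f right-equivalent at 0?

E_{8}

The Hessian of f at 0 is [[0, 0], [0, 0]] with rank 0, so corank 2. A Groebner basis of the Jacobian ideal J(f) in C{p,q} is {11*p^2/5 + p*q^3 + 33*p*q^2/10 - 33*p*q/5 - 99*q^3/20 + 99*q^2/20, 8*p^2/5 + 12*p*q^2/5 - 24*p*q/5 + q^4 - 18*q^3/5 + 18*q^2/5, p^3 + 27*p^2/20 - 189*p*q^2/40 - 81*p*q/20 + 297*q^3/80 + 243*q^2/80, p^2*q + 3*p^2/10 - 51*p*q^2/20 - 9*p*q/10 + 63*q^3/40 + 27*q^2/40}; counting standard monomials gives mu = 8. Corank 2; j^3 = (2*p - 3*q)^3 is a perfect cube, so E-series; the 5-jet and mu = 8 give E_8.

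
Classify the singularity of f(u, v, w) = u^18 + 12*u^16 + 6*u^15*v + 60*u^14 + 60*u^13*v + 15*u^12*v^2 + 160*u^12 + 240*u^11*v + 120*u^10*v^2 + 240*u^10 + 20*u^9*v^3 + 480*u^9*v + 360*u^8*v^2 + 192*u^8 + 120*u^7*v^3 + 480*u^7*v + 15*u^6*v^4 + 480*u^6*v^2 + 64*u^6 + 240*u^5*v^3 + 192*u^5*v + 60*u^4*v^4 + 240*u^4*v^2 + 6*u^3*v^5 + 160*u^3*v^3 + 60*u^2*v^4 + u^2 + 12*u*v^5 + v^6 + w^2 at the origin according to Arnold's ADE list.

The Hessian of f at 0 is [[2, 0, 0], [0, 0, 0], [0, 0, 2]] with rank 2, so corank 1. A Groebner basis of the Jacobian ideal J(f) in C{u,v,w} is {v^5, u, w}; counting standard monomials gives mu = 5. Corank 1: A-series; mu = 5 gives A_5.

A5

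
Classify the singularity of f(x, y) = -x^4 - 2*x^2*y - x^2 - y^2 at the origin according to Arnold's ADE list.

A_1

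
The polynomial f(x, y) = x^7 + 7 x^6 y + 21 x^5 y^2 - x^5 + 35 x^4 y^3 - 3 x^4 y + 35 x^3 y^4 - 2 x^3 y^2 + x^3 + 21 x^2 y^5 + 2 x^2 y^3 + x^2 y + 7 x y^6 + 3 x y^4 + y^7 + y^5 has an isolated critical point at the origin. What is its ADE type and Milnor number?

The Hessian of f at 0 has rank 0. Corank 2; j^3 = x^2*(x + y) has shape L^2 M (L != M), so D-series; mu = 6 gives D_6.

Type D_{6}, Milnor number mu = 6.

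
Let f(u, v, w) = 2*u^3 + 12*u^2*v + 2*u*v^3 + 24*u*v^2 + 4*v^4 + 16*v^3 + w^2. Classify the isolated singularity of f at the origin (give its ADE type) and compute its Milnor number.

The Hessian of f at 0 is [[0, 0, 0], [0, 0, 0], [0, 0, 2]] with rank 1, so corank 2. A Groebner basis of the Jacobian ideal J(f) in C{u,v,w} is {u^3 + 6*u^2*v + 48*u^2 + 192*u*v + 192*v^2, -6*u^2 + u*v^2 - 24*u*v - 24*v^2, 3*u^2 + 12*u*v + v^3 + 12*v^2, w}; counting standard monomials gives mu = 7. Corank 2; j^3 = 2*(u + 2*v)^3 is a perfect cube, so E-series; the 4-jet and mu = 7 give E_7.

Type E_{7}, Milnor number mu = 7.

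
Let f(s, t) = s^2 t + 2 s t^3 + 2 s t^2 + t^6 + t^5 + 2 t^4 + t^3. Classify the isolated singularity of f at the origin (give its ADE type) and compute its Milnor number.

Type D_{7}, Milnor number mu = 7.

The Hessian of f at 0 has rank 0. Corank 2; j^3 = t*(s + t)^2 has shape L^2 M (L != M), so D-series; mu = 7 gives D_7.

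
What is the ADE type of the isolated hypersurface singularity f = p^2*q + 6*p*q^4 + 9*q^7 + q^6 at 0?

The Hessian of f at 0 has rank 0. Corank 2; j^3 = p^2*q has shape L^2 M (L != M), so D-series; mu = 7 gives D_7.

D_7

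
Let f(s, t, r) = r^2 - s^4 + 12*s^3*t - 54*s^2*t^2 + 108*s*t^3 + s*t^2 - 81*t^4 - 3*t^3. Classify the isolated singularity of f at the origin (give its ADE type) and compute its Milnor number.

The Hessian of f at 0 is [[0, 0, 0], [0, 0, 0], [0, 0, 2]] with rank 1, so corank 2. A Groebner basis of the Jacobian ideal J(f) in C{s,t,r} is {s^3 - t^2/4, t^3, s*t - 3*t^2, r}; counting standard monomials gives mu = 5. Corank 2; j^3 = t^2*(s - 3*t) has shape L^2 M (L != M), so D-series; mu = 5 gives D_5.

Type D_5, Milnor number mu = 5.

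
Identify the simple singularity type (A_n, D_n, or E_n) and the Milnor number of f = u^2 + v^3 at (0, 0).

Type A_{2}, Milnor number mu = 2.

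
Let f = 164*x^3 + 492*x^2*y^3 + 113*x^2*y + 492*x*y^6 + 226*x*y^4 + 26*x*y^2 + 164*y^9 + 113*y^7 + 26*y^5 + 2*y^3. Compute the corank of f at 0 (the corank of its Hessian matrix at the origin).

2

The Hessian at 0 is [[0, 0], [0, 0]] of rank 0; hence corank 2.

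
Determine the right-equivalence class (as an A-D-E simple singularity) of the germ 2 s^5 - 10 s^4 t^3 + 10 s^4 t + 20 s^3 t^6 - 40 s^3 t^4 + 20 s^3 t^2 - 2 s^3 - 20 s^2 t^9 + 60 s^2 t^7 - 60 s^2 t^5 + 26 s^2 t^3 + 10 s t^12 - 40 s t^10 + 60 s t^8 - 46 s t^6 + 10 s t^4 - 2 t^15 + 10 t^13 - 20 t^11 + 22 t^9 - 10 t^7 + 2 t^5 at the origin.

E_{8}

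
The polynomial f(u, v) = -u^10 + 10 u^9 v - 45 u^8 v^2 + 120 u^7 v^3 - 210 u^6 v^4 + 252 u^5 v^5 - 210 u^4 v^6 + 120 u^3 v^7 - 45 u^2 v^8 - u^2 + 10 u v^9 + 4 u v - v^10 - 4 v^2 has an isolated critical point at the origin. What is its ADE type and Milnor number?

Type A_{9}, Milnor number mu = 9.

The Hessian of f at 0 has rank 1. Corank 1: A-series; mu = 9 gives A_9.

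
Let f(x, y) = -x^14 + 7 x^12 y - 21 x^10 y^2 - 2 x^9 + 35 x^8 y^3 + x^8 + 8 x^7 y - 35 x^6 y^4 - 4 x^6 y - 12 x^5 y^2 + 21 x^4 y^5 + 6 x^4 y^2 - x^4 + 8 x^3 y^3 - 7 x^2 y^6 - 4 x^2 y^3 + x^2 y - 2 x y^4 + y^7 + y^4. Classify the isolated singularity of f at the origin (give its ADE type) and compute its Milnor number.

Type D_5, Milnor number mu = 5.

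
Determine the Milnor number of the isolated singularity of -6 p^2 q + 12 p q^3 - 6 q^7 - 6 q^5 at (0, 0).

8

The Hessian of f at 0 has rank 0. Corank 2; j^3 = -6*p^2*q has shape L^2 M (L != M), so D-series; mu = 8 gives D_8.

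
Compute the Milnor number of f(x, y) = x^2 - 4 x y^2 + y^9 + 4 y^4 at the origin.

8

The Hessian of f at 0 has rank 1. Corank 1: A-series; mu = 8 gives A_8.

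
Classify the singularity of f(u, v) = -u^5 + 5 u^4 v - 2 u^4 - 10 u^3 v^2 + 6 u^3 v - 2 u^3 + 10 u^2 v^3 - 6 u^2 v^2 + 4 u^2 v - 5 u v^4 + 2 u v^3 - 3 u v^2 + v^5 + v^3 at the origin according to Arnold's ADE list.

D4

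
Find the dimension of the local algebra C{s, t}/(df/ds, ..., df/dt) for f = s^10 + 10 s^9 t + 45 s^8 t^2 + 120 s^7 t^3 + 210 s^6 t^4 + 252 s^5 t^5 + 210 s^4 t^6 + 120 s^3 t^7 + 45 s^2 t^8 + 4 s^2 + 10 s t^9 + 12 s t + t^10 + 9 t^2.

9

The Hessian of f at 0 has rank 1. Corank 1: A-series; mu = 9 gives A_9.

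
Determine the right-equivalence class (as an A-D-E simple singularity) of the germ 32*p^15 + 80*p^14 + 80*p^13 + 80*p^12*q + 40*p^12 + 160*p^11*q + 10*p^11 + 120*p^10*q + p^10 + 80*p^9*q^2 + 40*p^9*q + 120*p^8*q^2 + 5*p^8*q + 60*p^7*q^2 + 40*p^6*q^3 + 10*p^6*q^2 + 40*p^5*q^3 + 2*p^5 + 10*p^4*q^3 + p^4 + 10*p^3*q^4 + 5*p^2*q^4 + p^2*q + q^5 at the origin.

D_6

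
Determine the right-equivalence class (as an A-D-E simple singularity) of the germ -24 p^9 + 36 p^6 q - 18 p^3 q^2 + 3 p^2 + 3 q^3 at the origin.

The Hessian of f at 0 has rank 1. Corank 1: A-series; mu = 2 gives A_2.

A_2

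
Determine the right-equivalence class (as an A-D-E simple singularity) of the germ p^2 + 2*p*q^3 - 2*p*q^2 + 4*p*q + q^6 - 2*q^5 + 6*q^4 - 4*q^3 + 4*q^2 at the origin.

The Hessian of f at 0 has rank 1. Corank 1: A-series; mu = 3 gives A_3.

A_3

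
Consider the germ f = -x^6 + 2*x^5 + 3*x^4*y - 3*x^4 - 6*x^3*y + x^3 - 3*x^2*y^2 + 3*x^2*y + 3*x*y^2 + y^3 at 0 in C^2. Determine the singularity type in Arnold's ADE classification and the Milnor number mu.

Type E_{8}, Milnor number mu = 8.

The Hessian of f at 0 is [[0, 0], [0, 0]] with rank 0, so corank 2. A Groebner basis of the Jacobian ideal J(f) in C{x,y} is {-3*x^2/8 + x*y^3 + 3*x*y^2/4 - 3*x*y/4 + 3*y^3/4 - 3*y^2/8, x^2/2 - x*y^2 + x*y + y^4 - y^3 + y^2/2, x^3 - 3*x^2/4 - 3*x*y^2/2 - 3*x*y/2 - y^3/2 - 3*y^2/4, x^2*y + x^2/4 + 3*x*y^2/2 + x*y/2 + y^3/2 + y^2/4}; counting standard monomials gives mu = 8. Corank 2; j^3 = (x + y)^3 is a perfect cube, so E-series; the 5-jet and mu = 8 give E_8.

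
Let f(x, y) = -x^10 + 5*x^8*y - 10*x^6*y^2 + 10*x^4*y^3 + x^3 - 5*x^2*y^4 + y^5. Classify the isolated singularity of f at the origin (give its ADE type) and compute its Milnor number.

The Hessian of f at 0 has rank 0. Corank 2; j^3 = x^3 is a perfect cube, so E-series; the 5-jet and mu = 8 give E_8.

Type E8, Milnor number mu = 8.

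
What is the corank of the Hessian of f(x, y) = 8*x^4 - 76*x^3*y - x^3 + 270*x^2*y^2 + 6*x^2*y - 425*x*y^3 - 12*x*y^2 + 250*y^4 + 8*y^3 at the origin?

2

The Hessian at 0 is [[0, 0], [0, 0]] of rank 0; hence corank 2.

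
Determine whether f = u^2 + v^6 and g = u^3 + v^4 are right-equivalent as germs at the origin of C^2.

The Hessian of f at 0 has rank 1. Corank 1: A-series; mu = 5 gives A_5. The Hessian of g at 0 has rank 0. Corank 2; j^3 = u^3 is a perfect cube, so E-series; the 4-jet and mu = 6 give E_6. f is A_5 but g is E_6, hence not right-equivalent.

No.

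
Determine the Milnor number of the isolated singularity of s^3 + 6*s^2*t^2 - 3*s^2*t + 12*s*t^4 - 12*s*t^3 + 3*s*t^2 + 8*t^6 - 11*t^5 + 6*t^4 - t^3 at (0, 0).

The Hessian of f at 0 has rank 0. Corank 2; j^3 = (s - t)^3 is a perfect cube, so E-series; the 5-jet and mu = 8 give E_8.

8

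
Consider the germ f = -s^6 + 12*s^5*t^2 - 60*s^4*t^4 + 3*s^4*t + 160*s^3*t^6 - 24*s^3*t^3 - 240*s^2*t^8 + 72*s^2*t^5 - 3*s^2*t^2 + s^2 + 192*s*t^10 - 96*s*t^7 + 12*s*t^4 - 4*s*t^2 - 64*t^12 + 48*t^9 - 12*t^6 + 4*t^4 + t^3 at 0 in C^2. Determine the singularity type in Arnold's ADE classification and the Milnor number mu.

Type A_2, Milnor number mu = 2.

The Hessian of f at 0 is [[2, 0], [0, 0]] with rank 1, so corank 1. A Groebner basis of the Jacobian ideal J(f) in C{s,t} is {t^2, s}; counting standard monomials gives mu = 2. Corank 1: A-series; mu = 2 gives A_2.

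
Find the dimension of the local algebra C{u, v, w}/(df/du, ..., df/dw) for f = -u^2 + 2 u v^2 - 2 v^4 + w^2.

3

The Hessian of f at 0 is [[-2, 0, 0], [0, 0, 0], [0, 0, 2]] with rank 2, so corank 1. A Groebner basis of the Jacobian ideal J(f) in C{u,v,w} is {u^2, u*v, -u + v^2, w}; counting standard monomials gives mu = 3. Corank 1: A-series; mu = 3 gives A_3.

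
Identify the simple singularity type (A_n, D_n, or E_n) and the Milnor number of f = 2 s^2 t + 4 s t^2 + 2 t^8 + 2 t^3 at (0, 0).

The Hessian of f at 0 is [[0, 0], [0, 0]] with rank 0, so corank 2. A Groebner basis of the Jacobian ideal J(f) in C{s,t} is {s^2/8 + t^7 - t^2/8, s^3 + t^3, s*t + t^2}; counting standard monomials gives mu = 9. Corank 2; j^3 = 2*t*(s + t)^2 has shape L^2 M (L != M), so D-series; mu = 9 gives D_9.

Type D_{9}, Milnor number mu = 9.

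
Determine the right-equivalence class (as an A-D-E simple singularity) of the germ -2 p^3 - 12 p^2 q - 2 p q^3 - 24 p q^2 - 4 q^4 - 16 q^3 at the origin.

E7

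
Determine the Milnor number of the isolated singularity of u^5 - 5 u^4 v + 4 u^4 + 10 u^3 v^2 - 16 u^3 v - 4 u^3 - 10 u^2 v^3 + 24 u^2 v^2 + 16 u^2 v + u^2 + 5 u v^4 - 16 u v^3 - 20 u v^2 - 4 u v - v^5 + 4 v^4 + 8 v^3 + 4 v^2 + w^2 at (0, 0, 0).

The Hessian of f at 0 has rank 2. Corank 1: A-series; mu = 4 gives A_4.

4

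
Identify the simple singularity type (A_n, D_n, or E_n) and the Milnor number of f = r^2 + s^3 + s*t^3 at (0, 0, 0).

The Hessian of f at 0 is [[0, 0, 0], [0, 0, 0], [0, 0, 2]] with rank 1, so corank 2. A Groebner basis of the Jacobian ideal J(f) in C{s,t,r} is {s^3, s*t^2, 3*s^2 + t^3, r}; counting standard monomials gives mu = 7. Corank 2; j^3 = s^3 is a perfect cube, so E-series; the 4-jet and mu = 7 give E_7.

Type E_{7}, Milnor number mu = 7.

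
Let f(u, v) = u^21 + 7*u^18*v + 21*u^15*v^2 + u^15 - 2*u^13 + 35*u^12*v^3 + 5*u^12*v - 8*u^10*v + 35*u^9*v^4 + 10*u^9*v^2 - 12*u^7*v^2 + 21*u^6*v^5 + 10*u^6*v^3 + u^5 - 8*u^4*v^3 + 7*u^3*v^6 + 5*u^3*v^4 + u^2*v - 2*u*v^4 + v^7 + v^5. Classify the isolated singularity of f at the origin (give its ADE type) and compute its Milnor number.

Type D_{6}, Milnor number mu = 6.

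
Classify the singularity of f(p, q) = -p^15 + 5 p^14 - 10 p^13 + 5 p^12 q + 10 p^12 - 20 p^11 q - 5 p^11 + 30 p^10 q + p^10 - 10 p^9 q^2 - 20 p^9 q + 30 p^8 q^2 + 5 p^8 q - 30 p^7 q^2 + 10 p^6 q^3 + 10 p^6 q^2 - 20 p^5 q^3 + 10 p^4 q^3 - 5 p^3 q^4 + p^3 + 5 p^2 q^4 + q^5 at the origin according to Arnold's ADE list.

E_8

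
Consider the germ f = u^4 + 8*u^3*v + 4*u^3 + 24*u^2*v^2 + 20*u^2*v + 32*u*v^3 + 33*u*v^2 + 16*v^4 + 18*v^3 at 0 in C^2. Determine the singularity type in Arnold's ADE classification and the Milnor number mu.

The Hessian of f at 0 has rank 0. Corank 2; j^3 = (u + 2*v)*(2*u + 3*v)^2 has shape L^2 M (L != M), so D-series; mu = 5 gives D_5.

Type D_{5}, Milnor number mu = 5.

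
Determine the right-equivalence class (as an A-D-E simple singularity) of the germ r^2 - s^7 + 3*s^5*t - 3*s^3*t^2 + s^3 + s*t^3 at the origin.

E_{7}

The Hessian of f at 0 is [[0, 0, 0], [0, 0, 0], [0, 0, 2]] with rank 1, so corank 2. A Groebner basis of the Jacobian ideal J(f) in C{s,t,r} is {s^3, s*t^2, 3*s^2 + t^3, r}; counting standard monomials gives mu = 7. Corank 2; j^3 = s^3 is a perfect cube, so E-series; the 4-jet and mu = 7 give E_7.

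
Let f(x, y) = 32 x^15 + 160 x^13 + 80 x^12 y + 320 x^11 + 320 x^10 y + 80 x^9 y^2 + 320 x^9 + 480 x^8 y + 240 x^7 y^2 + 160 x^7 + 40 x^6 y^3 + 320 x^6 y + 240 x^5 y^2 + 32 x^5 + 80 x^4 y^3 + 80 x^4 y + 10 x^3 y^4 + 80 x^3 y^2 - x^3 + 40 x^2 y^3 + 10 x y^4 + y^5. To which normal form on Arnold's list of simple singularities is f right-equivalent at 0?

The Hessian of f at 0 has rank 0. Corank 2; j^3 = -x^3 is a perfect cube, so E-series; the 5-jet and mu = 8 give E_8.

E_{8}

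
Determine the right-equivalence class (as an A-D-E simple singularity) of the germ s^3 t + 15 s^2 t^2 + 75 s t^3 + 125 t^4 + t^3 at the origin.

The Hessian of f at 0 is [[0, 0], [0, 0]] with rank 0, so corank 2. A Groebner basis of the Jacobian ideal J(f) in C{s,t} is {s^3 - 75*s*t^2 + 3*t^2, s^2*t + 10*s*t^2, t^3}; counting standard monomials gives mu = 7. Corank 2; j^3 = t^3 is a perfect cube, so E-series; the 4-jet and mu = 7 give E_7.

E7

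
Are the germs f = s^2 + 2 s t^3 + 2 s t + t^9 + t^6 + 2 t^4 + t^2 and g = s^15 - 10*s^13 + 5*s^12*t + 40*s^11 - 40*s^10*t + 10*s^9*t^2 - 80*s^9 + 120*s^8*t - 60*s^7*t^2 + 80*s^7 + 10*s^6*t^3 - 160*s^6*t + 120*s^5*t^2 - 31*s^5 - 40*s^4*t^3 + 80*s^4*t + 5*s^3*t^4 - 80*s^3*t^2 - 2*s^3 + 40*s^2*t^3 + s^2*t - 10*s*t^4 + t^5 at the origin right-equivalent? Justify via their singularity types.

No.

The Hessian of f at 0 is [[2, 2], [2, 2]] with rank 1, so corank 1. A Groebner basis of the Jacobian ideal J(f) in C{s,t} is {s^2*t^2 - 2*s^2 - 3*s*t - t^2, s^3 + 3*s^2*t + 3*s*t^2 - s - t, s + t^3 + t}; counting standard monomials gives mu = 8. Corank 1: A-series; mu = 8 gives A_8. The Hessian of g at 0 is [[0, 0], [0, 0]] with rank 0, so corank 2. A Groebner basis of the Jacobian ideal J(g) in C{s,t} is {s*t/10 + t^4, s*t^2, s^2 - s*t/2}; counting standard monomials gives mu = 6. Corank 2; j^3 = -s^2*(2*s - t) has shape L^2 M (L != M), so D-series; mu = 6 gives D_6. f is A_8 but g is D_6, hence not right-equivalent.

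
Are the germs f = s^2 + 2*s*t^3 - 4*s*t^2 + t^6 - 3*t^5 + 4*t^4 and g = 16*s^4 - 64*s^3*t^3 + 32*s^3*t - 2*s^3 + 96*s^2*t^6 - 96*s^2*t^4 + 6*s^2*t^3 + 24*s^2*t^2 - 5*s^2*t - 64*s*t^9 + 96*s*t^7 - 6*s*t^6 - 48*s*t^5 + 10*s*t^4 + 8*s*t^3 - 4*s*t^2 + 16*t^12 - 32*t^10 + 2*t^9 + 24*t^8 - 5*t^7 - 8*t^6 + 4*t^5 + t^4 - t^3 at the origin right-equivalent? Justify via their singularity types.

No.

The Hessian of f at 0 is [[2, 0], [0, 0]] with rank 1, so corank 1. A Groebner basis of the Jacobian ideal J(f) in C{s,t} is {s + t^3 - 2*t^2, s^2, s*t + 2*s - 4*t^2}; counting standard monomials gives mu = 4. Corank 1: A-series; mu = 4 gives A_4. The Hessian of g at 0 is [[0, 0], [0, 0]] with rank 0, so corank 2. A Groebner basis of the Jacobian ideal J(g) in C{s,t} is {s*t^2 - s*t/8 - t^2/8, s*t/8 + t^3 + t^2/8, s^2 + 3*s*t/2 + t^2/2}; counting standard monomials gives mu = 5. Corank 2; j^3 = -(s + t)^2*(2*s + t) has shape L^2 M (L != M), so D-series; mu = 5 gives D_5. f is A_4 but g is D_5, hence not right-equivalent.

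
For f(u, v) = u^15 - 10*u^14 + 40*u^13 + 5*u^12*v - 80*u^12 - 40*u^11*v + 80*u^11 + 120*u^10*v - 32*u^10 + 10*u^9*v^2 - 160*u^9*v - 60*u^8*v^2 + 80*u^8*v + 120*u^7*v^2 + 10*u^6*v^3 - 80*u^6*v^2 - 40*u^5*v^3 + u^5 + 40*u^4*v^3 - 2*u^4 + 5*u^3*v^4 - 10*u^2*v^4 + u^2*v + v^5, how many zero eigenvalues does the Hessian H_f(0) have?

2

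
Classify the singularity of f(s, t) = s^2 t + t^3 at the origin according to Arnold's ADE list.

The Hessian of f at 0 has rank 0. Corank 2; j^3 = t*(s^2 + t^2) splits into three distinct lines over C (the quadratic factor has nonzero discriminant), so D_4.

D_4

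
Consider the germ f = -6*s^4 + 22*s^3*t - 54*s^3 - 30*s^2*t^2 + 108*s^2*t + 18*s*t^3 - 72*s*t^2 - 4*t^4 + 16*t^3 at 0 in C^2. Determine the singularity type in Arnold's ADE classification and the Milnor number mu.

Type E_{7}, Milnor number mu = 7.

The Hessian of f at 0 has rank 0. Corank 2; j^3 = -2*(3*s - 2*t)^3 is a perfect cube, so E-series; the 4-jet and mu = 7 give E_7.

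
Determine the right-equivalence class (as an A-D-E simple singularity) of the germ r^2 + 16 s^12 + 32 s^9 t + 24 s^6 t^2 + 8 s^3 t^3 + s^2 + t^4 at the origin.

A_3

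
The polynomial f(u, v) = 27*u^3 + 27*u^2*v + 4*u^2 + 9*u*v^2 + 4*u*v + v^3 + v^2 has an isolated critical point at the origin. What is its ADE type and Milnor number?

The Hessian of f at 0 has rank 1. Corank 1: A-series; mu = 2 gives A_2.

Type A_2, Milnor number mu = 2.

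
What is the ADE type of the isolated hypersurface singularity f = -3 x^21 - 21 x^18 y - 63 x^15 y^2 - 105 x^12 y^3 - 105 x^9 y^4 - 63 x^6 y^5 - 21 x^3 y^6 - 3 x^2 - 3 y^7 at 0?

A6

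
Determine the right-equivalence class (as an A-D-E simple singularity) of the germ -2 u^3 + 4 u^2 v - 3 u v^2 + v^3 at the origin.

The Hessian of f at 0 is [[0, 0], [0, 0]] with rank 0, so corank 2. A Groebner basis of the Jacobian ideal J(f) in C{u,v} is {v^3, u^2 - 3*v^2/2, u*v - 3*v^2/2}; counting standard monomials gives mu = 4. Corank 2; j^3 = -(u - v)*(2*u^2 - 2*u*v + v^2) splits into three distinct lines over C (the quadratic factor has nonzero discriminant), so D_4.

D4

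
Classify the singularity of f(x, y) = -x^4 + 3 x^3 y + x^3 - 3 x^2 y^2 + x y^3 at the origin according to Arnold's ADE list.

The Hessian of f at 0 is [[0, 0], [0, 0]] with rank 0, so corank 2. A Groebner basis of the Jacobian ideal J(f) in C{x,y} is {3*x^2 + y^4 + y^3, x^3, x^2*y - x^2 - y^3/3, -2*x^2 + x*y^2 - 2*y^3/3}; counting standard monomials gives mu = 7. Corank 2; j^3 = x^3 is a perfect cube, so E-series; the 4-jet and mu = 7 give E_7.

E7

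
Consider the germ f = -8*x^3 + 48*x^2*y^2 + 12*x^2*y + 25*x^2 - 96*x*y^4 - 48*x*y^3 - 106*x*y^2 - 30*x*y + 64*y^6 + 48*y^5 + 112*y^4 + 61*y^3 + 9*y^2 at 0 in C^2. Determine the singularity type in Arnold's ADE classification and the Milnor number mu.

Type A_2, Milnor number mu = 2.

The Hessian of f at 0 has rank 1. Corank 1: A-series; mu = 2 gives A_2.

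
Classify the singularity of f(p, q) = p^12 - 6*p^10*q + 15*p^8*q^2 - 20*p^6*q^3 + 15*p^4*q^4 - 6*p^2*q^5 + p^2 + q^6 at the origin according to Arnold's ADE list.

The Hessian of f at 0 has rank 1. Corank 1: A-series; mu = 5 gives A_5.

A5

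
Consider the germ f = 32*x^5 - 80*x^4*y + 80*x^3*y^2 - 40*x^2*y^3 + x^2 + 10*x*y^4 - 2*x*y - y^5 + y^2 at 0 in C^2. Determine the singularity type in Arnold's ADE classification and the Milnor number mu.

Type A_{4}, Milnor number mu = 4.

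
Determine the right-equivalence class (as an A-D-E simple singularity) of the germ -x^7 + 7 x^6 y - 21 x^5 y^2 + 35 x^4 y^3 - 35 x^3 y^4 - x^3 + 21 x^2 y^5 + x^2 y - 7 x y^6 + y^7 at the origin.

D_8

The Hessian of f at 0 is [[0, 0], [0, 0]] with rank 0, so corank 2. A Groebner basis of the Jacobian ideal J(f) in C{x,y} is {x*y/7 + y^6, x*y^2, x^2 - x*y}; counting standard monomials gives mu = 8. Corank 2; j^3 = -x^2*(x - y) has shape L^2 M (L != M), so D-series; mu = 8 gives D_8.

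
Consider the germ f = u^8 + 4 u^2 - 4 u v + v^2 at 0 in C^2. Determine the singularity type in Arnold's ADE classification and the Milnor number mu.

The Hessian of f at 0 has rank 1. Corank 1: A-series; mu = 7 gives A_7.

Type A7, Milnor number mu = 7.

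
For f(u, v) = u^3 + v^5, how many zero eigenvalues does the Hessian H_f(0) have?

Hessian at 0 has rank 0.

2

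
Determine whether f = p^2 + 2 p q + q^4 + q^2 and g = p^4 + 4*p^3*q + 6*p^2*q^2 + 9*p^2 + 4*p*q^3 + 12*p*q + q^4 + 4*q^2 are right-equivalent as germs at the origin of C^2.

Yes.

The Hessian of f at 0 is [[2, 2], [2, 2]] with rank 1, so corank 1. A Groebner basis of the Jacobian ideal J(f) in C{p,q} is {q^3, p + q}; counting standard monomials gives mu = 3. Corank 1: A-series; mu = 3 gives A_3. The Hessian of g at 0 is [[18, 12], [12, 8]] with rank 1, so corank 1. A Groebner basis of the Jacobian ideal J(g) in C{p,q} is {q^3, p + 2*q/3}; counting standard monomials gives mu = 3. Corank 1: A-series; mu = 3 gives A_3. Both have type A_3, hence right-equivalent.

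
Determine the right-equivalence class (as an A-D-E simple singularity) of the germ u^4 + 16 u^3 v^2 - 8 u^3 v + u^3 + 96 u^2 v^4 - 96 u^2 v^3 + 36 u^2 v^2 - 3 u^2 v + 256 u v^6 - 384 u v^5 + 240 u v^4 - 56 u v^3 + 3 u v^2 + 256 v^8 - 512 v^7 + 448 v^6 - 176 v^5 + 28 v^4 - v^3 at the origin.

The Hessian of f at 0 is [[0, 0], [0, 0]] with rank 0, so corank 2. A Groebner basis of the Jacobian ideal J(f) in C{u,v} is {u^3 + 3*u^2/4 - 3*u*v/2 + 3*v^2/4, u^2*v + 5*u^2/8 - 5*u*v/4 + 5*v^2/8, u^2/2 + u*v^2 - u*v + v^2/2, 3*u^2/8 - 3*u*v/4 + v^3 + 3*v^2/8}; counting standard monomials gives mu = 6. Corank 2; j^3 = (u - v)^3 is a perfect cube, so E-series; the 4-jet and mu = 6 give E_6.

E_{6}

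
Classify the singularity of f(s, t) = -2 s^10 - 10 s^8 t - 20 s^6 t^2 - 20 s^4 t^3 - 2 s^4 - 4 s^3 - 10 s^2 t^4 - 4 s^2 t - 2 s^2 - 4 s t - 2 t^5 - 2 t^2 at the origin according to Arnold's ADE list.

The Hessian of f at 0 has rank 1. Corank 1: A-series; mu = 4 gives A_4.

A4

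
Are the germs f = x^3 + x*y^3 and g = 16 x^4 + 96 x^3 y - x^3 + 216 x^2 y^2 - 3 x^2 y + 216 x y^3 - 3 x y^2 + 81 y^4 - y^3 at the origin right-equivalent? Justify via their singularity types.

No.

The Hessian of f at 0 has rank 0. Corank 2; j^3 = x^3 is a perfect cube, so E-series; the 4-jet and mu = 7 give E_7. The Hessian of g at 0 has rank 0. Corank 2; j^3 = -(x + y)^3 is a perfect cube, so E-series; the 4-jet and mu = 6 give E_6. f is E_7 but g is E_6, hence not right-equivalent.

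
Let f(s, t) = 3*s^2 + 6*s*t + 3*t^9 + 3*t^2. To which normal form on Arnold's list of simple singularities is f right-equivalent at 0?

The Hessian of f at 0 has rank 1. Corank 1: A-series; mu = 8 gives A_8.

A_8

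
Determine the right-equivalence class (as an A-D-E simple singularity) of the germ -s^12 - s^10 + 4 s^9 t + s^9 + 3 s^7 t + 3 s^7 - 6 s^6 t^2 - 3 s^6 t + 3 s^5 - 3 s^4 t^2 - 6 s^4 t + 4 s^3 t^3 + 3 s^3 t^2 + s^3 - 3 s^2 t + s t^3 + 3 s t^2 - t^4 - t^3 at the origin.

The Hessian of f at 0 has rank 0. Corank 2; j^3 = (s - t)^3 is a perfect cube, so E-series; the 4-jet and mu = 7 give E_7.

E7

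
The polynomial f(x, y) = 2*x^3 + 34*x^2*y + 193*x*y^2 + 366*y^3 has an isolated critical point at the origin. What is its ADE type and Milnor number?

The Hessian of f at 0 has rank 0. Corank 2; j^3 = (x + 6*y)*(2*x^2 + 22*x*y + 61*y^2) splits into three distinct lines over C (the quadratic factor has nonzero discriminant), so D_4.

Type D_4, Milnor number mu = 4.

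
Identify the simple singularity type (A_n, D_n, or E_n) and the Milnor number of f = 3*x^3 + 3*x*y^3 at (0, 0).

Type E_7, Milnor number mu = 7.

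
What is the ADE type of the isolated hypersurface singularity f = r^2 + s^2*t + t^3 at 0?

The Hessian of f at 0 has rank 1. Corank 2; j^3 = t*(s^2 + t^2) splits into three distinct lines over C (the quadratic factor has nonzero discriminant), so D_4.

D_{4}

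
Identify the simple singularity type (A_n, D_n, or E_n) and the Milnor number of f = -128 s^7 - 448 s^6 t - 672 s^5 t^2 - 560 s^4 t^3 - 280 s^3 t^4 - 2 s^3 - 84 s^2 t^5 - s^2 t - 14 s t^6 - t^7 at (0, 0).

Type D_8, Milnor number mu = 8.

The Hessian of f at 0 has rank 0. Corank 2; j^3 = -s^2*(2*s + t) has shape L^2 M (L != M), so D-series; mu = 8 gives D_8.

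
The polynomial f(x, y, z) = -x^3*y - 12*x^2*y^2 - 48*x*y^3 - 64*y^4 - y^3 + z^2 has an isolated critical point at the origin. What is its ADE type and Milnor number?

The Hessian of f at 0 is [[0, 0, 0], [0, 0, 0], [0, 0, 2]] with rank 1, so corank 2. A Groebner basis of the Jacobian ideal J(f) in C{x,y,z} is {x^3 - 48*x*y^2 + 3*y^2, x^2*y + 8*x*y^2, y^3, z}; counting standard monomials gives mu = 7. Corank 2; j^3 = -y^3 is a perfect cube, so E-series; the 4-jet and mu = 7 give E_7.

Type E_{7}, Milnor number mu = 7.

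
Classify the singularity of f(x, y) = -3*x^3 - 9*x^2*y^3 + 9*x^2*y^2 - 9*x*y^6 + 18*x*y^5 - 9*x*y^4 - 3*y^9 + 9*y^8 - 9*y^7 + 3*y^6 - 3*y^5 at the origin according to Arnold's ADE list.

E_8

The Hessian of f at 0 has rank 0. Corank 2; j^3 = -3*x^3 is a perfect cube, so E-series; the 5-jet and mu = 8 give E_8.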